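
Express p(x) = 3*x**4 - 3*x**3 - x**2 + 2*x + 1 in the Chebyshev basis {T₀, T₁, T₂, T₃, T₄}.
(13/8)T₀ + (-1/4)T₁ + T₂ + (-3/4)T₃ + (3/8)T₄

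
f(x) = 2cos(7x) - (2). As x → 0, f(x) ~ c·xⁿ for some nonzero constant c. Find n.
2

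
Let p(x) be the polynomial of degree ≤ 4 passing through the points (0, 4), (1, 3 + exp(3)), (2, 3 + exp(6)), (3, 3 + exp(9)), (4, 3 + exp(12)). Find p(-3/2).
-385*exp(9)/32 - 693*exp(3)/32 + 1539/128 + 1485*exp(6)/64 + 315*exp(12)/128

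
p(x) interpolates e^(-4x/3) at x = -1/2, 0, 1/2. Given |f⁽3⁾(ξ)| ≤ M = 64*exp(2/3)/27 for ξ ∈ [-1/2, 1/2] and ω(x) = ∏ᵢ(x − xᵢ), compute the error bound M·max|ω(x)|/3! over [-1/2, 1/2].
8*sqrt(3)*exp(2/3)/729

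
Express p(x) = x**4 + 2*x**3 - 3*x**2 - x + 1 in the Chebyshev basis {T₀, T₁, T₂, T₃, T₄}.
(-1/8)T₀ + (1/2)T₁ - T₂ + (1/2)T₃ + (1/8)T₄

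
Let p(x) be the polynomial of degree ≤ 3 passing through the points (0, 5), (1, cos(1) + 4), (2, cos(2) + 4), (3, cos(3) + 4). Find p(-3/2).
-189*cos(1)/16 + 135*cos(2)/16 - 35*cos(3)/16 + 169/16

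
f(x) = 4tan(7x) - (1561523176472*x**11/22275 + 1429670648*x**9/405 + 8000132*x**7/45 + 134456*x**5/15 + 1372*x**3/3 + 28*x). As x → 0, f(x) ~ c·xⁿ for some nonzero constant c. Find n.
13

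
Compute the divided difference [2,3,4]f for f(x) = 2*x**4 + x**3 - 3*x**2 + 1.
116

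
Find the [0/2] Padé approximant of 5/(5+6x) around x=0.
1/(6*x/5 + 1)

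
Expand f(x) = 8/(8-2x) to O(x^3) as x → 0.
1 + x/4 + x**2/16 + O(x**3)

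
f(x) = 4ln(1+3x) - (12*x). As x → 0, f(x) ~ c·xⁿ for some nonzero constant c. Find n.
2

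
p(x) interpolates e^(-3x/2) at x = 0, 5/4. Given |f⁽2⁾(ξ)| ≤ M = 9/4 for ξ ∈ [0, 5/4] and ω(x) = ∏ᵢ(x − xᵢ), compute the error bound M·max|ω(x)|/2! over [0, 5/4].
225/512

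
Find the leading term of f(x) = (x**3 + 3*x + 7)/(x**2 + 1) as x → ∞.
x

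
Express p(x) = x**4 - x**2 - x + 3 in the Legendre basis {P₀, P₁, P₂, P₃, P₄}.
(43/15)P₀ - P₁ + (-2/21)P₂ + (8/35)P₄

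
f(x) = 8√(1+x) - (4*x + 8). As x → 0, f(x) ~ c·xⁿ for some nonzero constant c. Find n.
2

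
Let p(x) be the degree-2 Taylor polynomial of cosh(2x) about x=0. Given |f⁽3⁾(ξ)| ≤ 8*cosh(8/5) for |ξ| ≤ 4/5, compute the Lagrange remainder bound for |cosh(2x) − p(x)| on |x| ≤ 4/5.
256*cosh(8/5)/375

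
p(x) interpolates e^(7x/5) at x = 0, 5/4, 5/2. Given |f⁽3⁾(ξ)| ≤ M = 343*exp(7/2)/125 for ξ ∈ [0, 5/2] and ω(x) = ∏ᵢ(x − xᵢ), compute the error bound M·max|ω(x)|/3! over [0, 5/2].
343*sqrt(3)*exp(7/2)/1728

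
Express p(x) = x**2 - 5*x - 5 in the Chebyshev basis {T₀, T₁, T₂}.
(-9/2)T₀ + (-5)T₁ + (1/2)T₂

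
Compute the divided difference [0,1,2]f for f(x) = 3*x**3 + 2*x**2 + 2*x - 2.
11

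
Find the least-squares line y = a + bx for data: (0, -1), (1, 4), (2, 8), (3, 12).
a = -7/10, b = 43/10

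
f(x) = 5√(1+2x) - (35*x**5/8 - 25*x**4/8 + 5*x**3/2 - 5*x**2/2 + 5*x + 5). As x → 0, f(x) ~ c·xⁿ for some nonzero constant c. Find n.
6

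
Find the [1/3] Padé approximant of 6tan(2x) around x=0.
12*x/(1 - 4*x**2/3)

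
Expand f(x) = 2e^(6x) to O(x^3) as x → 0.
2 + 12*x + 36*x**2 + O(x**3)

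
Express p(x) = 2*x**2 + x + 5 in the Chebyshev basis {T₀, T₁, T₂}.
(6)T₀ + T₁ + T₂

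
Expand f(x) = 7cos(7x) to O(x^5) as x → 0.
7 - 343*x**2/2 + 16807*x**4/24 + O(x**5)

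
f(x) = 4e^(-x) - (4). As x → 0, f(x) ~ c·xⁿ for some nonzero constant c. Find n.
1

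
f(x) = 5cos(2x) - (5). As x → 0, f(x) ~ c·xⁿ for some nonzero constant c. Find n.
2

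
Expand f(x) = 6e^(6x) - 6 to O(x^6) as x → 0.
36*x + 108*x**2 + 216*x**3 + 324*x**4 + 1944*x**5/5 + O(x**6)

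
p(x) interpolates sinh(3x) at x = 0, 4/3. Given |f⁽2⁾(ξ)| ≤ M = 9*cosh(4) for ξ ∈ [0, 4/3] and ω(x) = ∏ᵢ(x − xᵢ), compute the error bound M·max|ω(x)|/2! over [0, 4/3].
2*cosh(4)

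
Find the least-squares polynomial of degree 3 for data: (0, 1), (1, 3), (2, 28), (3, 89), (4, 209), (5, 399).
62/63 + (-82/27)x + (155/63)x² + (76/27)x³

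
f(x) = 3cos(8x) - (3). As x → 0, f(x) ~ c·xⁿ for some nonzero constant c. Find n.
2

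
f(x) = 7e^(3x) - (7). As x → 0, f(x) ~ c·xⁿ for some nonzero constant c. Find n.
1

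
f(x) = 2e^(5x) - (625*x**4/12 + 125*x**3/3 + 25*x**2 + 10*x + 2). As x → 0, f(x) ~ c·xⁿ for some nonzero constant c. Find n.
5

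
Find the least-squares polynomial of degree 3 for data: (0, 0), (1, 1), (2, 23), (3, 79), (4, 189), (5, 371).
-3/14 + (-131/84)x + (4/7)x² + (35/12)x³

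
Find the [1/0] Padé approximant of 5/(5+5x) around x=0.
1 - x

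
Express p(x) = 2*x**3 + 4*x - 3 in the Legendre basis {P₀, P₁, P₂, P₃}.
(-3)P₀ + (26/5)P₁ + (4/5)P₃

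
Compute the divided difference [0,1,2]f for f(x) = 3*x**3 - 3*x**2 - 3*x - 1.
6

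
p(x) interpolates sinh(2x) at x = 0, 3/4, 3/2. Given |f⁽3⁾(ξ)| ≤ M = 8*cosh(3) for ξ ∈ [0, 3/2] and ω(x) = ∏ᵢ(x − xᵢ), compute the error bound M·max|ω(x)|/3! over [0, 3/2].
sqrt(3)*cosh(3)/8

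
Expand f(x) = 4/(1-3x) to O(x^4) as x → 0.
4 + 12*x + 36*x**2 + 108*x**3 + O(x**4)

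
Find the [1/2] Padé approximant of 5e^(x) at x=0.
(5*x/3 + 5)/(x**2/6 - 2*x/3 + 1)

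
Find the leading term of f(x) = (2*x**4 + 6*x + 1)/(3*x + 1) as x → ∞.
2*x**3/3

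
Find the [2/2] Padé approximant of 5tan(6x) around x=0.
30*x/(1 - 12*x**2)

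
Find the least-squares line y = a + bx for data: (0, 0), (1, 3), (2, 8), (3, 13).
a = -3/5, b = 22/5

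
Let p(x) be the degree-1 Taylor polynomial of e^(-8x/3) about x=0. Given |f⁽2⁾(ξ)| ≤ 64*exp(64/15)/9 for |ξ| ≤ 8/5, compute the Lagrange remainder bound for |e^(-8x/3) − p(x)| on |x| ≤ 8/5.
2048*exp(64/15)/225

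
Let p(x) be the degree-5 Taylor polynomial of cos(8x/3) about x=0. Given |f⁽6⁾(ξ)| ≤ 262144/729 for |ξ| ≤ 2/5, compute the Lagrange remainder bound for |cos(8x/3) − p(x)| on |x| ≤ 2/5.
1048576/512578125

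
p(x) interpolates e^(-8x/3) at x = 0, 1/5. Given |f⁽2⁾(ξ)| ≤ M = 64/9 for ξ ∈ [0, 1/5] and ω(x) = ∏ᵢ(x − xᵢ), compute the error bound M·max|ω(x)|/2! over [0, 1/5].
8/225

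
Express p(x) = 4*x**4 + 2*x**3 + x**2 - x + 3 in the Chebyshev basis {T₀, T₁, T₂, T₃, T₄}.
(5)T₀ + (1/2)T₁ + (5/2)T₂ + (1/2)T₃ + (1/2)T₄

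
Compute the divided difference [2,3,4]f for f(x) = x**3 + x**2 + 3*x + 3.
10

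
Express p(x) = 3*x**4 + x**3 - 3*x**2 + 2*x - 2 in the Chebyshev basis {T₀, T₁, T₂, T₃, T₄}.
(-19/8)T₀ + (11/4)T₁ + (1/4)T₃ + (3/8)T₄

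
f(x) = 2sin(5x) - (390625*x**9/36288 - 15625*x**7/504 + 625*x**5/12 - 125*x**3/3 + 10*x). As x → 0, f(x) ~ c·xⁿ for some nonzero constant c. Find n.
11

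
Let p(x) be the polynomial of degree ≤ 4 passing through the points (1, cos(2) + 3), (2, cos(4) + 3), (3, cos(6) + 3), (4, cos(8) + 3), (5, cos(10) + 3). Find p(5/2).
15*cos(4)/32 + 3*cos(10)/128 - 5*cos(2)/128 - 5*cos(8)/32 + 45*cos(6)/64 + 3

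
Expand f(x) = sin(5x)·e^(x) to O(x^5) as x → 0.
5*x + 5*x**2 - 55*x**3/3 - 20*x**4 + O(x**5)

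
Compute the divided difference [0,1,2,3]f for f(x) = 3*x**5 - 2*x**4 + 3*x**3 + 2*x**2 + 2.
66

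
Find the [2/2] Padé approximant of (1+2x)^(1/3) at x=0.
(28*x**2/27 + 7*x/3 + 1)/(10*x**2/27 + 5*x/3 + 1)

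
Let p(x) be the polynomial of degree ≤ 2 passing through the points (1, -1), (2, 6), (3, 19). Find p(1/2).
-9/4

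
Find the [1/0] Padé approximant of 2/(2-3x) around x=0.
3*x/2 + 1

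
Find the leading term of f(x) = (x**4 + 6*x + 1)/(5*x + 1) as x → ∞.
x**3/5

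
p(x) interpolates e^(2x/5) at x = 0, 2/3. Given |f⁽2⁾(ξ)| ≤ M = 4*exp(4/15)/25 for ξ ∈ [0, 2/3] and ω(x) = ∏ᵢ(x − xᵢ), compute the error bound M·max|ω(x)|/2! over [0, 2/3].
2*exp(4/15)/225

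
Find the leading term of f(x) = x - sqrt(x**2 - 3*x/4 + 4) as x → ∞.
3/8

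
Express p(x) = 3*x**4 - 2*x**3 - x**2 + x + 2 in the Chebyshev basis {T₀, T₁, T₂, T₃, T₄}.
(21/8)T₀ + (-1/2)T₁ + T₂ + (-1/2)T₃ + (3/8)T₄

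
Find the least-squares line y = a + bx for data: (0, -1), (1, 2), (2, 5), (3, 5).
a = -2/5, b = 21/10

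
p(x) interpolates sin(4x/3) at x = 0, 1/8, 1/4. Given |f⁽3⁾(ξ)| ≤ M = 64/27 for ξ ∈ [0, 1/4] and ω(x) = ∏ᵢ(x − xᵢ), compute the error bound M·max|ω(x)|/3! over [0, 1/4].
sqrt(3)/5832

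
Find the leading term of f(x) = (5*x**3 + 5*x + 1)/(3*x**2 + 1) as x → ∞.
5*x/3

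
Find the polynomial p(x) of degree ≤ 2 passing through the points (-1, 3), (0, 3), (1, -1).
-2*x**2 - 2*x + 3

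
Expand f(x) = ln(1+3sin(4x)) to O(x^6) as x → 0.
12*x - 72*x**2 + 544*x**3 - 4800*x**4 + 45184*x**5 + O(x**6)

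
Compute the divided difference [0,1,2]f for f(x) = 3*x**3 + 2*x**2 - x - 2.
11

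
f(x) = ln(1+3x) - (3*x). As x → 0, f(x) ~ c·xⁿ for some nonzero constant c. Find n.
2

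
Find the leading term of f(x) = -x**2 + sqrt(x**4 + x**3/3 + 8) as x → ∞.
x/6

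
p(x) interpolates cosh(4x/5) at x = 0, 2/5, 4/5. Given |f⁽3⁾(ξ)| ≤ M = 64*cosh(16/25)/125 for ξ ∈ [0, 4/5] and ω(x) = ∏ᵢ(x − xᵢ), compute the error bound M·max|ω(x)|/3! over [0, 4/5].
512*sqrt(3)*cosh(16/25)/421875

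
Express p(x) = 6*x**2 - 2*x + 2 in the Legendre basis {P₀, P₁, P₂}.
(4)P₀ + (-2)P₁ + (4)P₂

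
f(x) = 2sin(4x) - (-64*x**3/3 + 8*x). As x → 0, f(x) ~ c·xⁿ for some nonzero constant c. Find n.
5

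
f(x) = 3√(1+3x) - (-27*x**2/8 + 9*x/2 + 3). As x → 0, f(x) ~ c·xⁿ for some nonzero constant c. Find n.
3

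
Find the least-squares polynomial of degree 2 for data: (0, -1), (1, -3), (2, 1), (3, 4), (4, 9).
-54/35 + (-71/70)x + (13/14)x²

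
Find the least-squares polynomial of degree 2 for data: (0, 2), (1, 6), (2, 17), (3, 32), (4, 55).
2 + (6/5)x + (3)x²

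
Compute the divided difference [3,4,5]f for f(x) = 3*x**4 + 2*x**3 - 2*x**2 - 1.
313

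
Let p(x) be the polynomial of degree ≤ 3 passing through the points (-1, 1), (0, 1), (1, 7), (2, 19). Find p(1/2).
13/4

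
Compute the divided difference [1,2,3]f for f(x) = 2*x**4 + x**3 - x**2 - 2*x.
55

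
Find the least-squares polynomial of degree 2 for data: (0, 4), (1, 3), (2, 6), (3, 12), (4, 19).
26/7 + (-107/70)x + (19/14)x²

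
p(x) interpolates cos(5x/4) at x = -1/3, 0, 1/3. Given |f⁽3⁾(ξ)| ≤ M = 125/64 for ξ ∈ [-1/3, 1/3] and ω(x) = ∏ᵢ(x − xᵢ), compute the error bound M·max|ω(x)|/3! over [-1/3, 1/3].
125*sqrt(3)/46656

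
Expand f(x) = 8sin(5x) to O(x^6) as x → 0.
40*x - 500*x**3/3 + 625*x**5/3 + O(x**6)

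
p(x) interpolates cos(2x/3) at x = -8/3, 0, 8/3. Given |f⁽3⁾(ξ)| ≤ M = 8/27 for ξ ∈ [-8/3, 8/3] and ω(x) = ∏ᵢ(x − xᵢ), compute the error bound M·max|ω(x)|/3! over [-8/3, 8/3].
4096*sqrt(3)/19683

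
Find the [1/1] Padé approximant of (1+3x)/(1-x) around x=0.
(3*x + 1)/(1 - x)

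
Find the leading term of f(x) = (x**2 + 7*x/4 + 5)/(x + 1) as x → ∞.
x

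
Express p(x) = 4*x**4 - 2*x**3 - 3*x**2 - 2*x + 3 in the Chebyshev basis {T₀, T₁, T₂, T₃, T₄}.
(3)T₀ + (-7/2)T₁ + (1/2)T₂ + (-1/2)T₃ + (1/2)T₄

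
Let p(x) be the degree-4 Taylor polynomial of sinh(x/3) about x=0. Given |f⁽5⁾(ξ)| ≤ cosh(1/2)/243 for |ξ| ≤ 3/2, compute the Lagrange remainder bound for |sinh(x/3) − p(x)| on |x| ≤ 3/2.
cosh(1/2)/3840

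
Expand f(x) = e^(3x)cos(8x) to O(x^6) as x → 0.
1 + 3*x - 55*x**2/2 - 183*x**3/2 + 721*x**4/24 + 14801*x**5/40 + O(x**6)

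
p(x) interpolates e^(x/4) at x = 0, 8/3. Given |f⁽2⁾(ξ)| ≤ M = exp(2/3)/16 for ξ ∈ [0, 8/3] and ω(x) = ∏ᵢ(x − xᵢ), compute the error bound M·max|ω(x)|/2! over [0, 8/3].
exp(2/3)/18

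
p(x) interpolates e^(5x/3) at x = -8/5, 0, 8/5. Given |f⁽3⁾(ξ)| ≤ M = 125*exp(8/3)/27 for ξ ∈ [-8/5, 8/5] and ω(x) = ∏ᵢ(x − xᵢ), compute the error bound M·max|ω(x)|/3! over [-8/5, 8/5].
512*sqrt(3)*exp(8/3)/729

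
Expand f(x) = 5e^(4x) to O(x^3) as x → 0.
5 + 20*x + 40*x**2 + O(x**3)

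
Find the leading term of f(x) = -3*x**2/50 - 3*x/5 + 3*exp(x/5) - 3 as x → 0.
x**3/250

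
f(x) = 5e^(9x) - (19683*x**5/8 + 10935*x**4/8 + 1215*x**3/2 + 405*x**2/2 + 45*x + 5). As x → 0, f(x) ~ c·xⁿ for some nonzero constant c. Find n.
6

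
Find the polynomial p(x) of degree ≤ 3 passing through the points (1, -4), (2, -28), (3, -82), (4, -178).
-2*x**3 - 3*x**2 - x + 2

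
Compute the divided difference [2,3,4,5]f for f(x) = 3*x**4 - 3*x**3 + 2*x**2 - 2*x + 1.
39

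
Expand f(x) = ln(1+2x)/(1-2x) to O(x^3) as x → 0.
2*x + 2*x**2 + O(x**3)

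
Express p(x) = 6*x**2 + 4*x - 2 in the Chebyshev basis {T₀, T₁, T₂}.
T₀ + (4)T₁ + (3)T₂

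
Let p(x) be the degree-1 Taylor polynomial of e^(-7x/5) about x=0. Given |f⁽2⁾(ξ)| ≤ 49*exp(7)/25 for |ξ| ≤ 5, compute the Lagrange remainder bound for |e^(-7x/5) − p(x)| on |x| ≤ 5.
49*exp(7)/2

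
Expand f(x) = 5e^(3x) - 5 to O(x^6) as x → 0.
15*x + 45*x**2/2 + 45*x**3/2 + 135*x**4/8 + 81*x**5/8 + O(x**6)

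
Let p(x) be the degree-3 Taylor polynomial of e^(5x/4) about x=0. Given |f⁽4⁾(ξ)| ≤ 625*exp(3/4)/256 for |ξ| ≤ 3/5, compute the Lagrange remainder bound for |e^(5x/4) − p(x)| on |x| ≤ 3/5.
27*exp(3/4)/2048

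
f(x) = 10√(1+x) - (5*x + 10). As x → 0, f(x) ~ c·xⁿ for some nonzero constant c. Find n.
2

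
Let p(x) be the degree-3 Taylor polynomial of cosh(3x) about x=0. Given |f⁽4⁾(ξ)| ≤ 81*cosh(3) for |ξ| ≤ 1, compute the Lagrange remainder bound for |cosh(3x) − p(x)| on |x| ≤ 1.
27*cosh(3)/8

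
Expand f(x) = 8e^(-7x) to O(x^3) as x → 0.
8 - 56*x + 196*x**2 + O(x**3)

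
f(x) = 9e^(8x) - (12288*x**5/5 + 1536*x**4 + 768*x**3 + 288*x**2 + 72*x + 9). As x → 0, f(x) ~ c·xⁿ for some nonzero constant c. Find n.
6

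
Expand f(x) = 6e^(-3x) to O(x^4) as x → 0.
6 - 18*x + 27*x**2 - 27*x**3 + O(x**4)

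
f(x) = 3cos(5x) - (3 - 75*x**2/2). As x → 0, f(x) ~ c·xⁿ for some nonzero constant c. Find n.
4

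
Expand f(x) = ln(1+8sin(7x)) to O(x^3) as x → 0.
56*x - 1568*x**2 + O(x**3)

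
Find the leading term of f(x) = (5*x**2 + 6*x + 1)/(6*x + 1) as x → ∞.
5*x/6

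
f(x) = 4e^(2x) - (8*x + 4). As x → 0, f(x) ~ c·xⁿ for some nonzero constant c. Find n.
2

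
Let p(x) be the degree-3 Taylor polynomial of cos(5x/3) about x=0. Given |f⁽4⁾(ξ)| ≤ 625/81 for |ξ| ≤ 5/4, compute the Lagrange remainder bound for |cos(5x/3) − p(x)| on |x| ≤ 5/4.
390625/497664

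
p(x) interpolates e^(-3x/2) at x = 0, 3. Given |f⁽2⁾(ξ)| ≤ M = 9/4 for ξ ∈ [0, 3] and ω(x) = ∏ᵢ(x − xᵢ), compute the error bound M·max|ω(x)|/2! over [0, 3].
81/32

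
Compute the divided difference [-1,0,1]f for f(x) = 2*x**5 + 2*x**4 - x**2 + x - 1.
1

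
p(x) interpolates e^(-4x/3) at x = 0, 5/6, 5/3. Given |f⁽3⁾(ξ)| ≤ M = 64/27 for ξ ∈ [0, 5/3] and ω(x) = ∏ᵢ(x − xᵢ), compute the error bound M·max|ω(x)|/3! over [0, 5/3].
1000*sqrt(3)/19683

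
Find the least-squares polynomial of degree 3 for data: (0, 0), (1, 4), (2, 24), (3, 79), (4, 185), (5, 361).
1/42 + (377/252)x + (-7/12)x² + (53/18)x³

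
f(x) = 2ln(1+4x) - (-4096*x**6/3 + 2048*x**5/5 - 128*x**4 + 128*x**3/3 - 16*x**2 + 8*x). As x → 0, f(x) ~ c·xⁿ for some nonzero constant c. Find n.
7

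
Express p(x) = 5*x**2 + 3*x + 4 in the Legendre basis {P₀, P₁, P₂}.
(17/3)P₀ + (3)P₁ + (10/3)P₂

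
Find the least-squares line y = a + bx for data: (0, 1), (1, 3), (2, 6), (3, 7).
a = 11/10, b = 21/10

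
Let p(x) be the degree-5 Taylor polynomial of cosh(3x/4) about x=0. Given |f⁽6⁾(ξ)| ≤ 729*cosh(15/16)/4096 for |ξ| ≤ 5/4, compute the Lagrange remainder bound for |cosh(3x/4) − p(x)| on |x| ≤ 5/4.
253125*cosh(15/16)/268435456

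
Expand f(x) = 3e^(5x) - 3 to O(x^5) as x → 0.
15*x + 75*x**2/2 + 125*x**3/2 + 625*x**4/8 + O(x**5)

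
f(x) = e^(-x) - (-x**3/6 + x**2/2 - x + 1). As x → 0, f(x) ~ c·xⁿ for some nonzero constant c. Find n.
4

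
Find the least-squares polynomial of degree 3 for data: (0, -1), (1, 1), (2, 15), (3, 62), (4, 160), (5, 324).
-11/14 + (5/28)x + (-57/28)x² + (3)x³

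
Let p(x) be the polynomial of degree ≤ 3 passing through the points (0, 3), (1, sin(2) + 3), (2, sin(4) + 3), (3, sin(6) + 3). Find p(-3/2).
-189*sin(2)/16 + 135*sin(4)/16 - 35*sin(6)/16 + 3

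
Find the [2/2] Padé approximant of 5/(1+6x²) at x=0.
5/(6*x**2 + 1)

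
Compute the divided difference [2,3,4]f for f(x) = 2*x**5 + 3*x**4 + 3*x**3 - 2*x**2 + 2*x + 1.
760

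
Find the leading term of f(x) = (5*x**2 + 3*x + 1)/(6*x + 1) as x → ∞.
5*x/6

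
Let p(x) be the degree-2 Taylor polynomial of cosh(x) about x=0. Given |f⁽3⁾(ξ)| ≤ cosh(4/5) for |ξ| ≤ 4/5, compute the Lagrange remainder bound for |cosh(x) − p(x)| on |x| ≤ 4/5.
32*cosh(4/5)/375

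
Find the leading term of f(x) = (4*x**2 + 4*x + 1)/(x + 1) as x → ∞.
4*x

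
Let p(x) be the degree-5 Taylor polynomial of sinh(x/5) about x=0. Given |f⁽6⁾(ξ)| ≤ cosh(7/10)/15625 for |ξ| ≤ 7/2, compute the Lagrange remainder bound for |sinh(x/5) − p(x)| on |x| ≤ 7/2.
117649*cosh(7/10)/720000000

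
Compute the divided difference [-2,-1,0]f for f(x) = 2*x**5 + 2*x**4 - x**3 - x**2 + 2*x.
-14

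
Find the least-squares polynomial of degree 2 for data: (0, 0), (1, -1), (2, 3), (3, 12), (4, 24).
-6/35 + (-193/70)x + (31/14)x²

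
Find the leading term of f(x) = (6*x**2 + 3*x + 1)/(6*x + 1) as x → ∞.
x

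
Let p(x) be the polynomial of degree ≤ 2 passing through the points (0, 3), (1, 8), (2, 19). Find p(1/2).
19/4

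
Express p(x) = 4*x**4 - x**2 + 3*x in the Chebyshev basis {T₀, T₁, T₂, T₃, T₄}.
T₀ + (3)T₁ + (3/2)T₂ + (1/2)T₄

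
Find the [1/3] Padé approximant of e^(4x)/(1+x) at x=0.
1/(-8*x**3/3 + 4*x**2 - 3*x + 1)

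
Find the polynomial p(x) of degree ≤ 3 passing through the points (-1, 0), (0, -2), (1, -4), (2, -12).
-x**3 - x - 2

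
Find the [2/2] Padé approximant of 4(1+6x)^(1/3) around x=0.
(112*x**2/3 + 28*x + 4)/(10*x**2/3 + 5*x + 1)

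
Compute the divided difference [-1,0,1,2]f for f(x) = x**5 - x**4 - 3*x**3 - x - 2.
0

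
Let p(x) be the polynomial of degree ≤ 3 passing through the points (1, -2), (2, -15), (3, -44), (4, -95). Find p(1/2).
3/8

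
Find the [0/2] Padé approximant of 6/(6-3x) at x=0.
1/(1 - x/2)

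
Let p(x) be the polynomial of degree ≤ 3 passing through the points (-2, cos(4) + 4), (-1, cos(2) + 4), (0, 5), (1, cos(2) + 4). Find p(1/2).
cos(4)/16 + 79/16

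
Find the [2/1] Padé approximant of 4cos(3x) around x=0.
4 - 18*x**2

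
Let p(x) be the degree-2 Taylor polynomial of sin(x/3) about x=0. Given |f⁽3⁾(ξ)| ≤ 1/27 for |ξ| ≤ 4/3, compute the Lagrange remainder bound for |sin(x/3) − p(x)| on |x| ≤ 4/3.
32/2187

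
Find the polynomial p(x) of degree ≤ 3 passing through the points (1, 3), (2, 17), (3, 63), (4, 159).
3*x**3 - 2*x**2 - x + 3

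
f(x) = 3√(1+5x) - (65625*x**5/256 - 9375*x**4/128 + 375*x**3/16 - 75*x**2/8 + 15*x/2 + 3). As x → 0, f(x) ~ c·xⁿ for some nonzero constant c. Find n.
6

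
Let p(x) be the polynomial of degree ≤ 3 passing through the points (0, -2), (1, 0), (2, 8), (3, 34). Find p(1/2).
-1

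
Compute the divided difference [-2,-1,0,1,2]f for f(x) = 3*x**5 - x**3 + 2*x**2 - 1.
0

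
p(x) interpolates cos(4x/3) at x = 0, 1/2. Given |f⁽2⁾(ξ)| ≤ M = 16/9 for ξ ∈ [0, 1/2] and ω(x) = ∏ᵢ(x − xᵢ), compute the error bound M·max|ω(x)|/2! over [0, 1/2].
1/18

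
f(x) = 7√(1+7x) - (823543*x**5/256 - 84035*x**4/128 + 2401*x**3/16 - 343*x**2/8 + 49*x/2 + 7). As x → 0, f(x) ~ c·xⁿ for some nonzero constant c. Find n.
6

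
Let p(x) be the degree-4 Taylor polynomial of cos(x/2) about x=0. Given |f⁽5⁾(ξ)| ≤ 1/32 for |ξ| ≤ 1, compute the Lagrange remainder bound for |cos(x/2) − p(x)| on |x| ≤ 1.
1/3840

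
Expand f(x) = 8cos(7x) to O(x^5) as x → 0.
8 - 196*x**2 + 2401*x**4/3 + O(x**5)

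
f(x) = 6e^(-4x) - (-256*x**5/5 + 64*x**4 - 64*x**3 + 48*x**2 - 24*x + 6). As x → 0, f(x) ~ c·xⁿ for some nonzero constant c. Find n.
6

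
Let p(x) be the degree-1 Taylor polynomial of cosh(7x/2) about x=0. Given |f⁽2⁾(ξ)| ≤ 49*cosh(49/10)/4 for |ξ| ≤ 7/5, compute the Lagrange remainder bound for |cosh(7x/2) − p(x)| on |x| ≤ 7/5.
2401*cosh(49/10)/200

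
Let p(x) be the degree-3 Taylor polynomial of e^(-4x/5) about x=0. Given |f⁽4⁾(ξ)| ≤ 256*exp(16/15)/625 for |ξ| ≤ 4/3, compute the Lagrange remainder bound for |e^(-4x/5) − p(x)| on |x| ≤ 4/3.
8192*exp(16/15)/151875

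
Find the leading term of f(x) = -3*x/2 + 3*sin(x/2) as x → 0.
-x**3/16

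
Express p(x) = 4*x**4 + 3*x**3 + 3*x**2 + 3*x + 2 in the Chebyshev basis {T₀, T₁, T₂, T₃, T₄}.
(5)T₀ + (21/4)T₁ + (7/2)T₂ + (3/4)T₃ + (1/2)T₄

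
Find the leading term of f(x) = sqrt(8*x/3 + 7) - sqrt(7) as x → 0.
4*sqrt(7)*x/21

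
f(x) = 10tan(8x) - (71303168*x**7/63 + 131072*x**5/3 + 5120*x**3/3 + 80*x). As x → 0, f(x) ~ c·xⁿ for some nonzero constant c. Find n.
9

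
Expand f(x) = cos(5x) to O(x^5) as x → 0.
1 - 25*x**2/2 + 625*x**4/24 + O(x**5)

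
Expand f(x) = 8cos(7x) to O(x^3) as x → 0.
8 - 196*x**2 + O(x**3)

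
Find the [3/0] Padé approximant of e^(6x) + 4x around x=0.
36*x**3 + 18*x**2 + 10*x + 1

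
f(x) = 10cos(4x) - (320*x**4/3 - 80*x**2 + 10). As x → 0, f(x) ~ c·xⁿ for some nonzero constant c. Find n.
6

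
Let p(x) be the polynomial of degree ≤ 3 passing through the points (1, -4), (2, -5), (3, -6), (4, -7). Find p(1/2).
-7/2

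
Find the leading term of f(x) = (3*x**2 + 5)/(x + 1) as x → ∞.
3*x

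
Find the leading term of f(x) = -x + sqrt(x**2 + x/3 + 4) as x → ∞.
1/6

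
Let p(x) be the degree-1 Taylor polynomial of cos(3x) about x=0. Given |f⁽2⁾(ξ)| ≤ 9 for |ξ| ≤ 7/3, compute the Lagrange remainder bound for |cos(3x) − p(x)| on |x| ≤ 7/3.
49/2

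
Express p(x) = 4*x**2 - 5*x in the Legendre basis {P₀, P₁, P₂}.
(4/3)P₀ + (-5)P₁ + (8/3)P₂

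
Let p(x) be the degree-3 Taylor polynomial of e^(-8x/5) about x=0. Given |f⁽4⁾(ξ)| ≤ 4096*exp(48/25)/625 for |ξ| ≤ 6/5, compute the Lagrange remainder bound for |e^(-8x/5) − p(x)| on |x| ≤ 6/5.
221184*exp(48/25)/390625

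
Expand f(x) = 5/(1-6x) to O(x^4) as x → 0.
5 + 30*x + 180*x**2 + 1080*x**3 + O(x**4)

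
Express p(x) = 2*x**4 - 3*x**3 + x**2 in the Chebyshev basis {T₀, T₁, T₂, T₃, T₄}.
(5/4)T₀ + (-9/4)T₁ + (3/2)T₂ + (-3/4)T₃ + (1/4)T₄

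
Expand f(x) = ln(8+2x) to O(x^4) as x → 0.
log(8) + x/4 - x**2/32 + x**3/192 + O(x**4)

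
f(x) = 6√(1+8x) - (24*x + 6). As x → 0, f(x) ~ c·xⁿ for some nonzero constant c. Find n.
2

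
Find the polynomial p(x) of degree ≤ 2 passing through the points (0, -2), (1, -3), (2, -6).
-x**2 - 2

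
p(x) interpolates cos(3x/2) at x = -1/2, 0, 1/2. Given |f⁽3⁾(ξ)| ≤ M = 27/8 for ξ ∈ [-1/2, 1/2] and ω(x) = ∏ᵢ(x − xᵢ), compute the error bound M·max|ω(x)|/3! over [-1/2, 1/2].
sqrt(3)/64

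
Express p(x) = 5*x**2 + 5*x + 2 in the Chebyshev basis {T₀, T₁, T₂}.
(9/2)T₀ + (5)T₁ + (5/2)T₂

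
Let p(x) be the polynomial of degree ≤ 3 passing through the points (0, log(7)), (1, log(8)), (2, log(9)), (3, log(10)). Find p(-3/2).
-567*log(2)/16 - 35*log(10)/16 + 105*log(7)/16 + 135*log(3)/8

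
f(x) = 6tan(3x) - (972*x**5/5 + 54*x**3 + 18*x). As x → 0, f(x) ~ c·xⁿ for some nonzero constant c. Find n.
7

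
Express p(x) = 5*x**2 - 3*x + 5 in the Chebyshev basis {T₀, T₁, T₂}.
(15/2)T₀ + (-3)T₁ + (5/2)T₂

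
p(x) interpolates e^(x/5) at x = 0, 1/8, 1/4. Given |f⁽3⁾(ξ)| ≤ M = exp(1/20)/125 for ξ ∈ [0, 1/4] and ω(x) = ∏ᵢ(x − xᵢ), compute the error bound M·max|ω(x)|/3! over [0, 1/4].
sqrt(3)*exp(1/20)/1728000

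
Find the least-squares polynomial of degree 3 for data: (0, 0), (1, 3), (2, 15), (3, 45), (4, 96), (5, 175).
1/9 + (-158/189)x + (148/63)x² + (26/27)x³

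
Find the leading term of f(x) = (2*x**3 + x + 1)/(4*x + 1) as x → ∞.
x**2/2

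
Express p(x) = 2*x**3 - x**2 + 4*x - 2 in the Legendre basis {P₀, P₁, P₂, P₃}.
(-7/3)P₀ + (26/5)P₁ + (-2/3)P₂ + (4/5)P₃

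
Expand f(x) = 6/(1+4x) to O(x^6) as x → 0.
6 - 24*x + 96*x**2 - 384*x**3 + 1536*x**4 - 6144*x**5 + O(x**6)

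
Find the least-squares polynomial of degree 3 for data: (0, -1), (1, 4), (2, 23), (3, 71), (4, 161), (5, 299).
-44/63 + (-101/189)x + (613/252)x² + (209/108)x³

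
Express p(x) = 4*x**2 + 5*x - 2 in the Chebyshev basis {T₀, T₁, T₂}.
(5)T₁ + (2)T₂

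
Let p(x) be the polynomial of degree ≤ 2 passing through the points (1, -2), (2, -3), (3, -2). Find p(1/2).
-3/4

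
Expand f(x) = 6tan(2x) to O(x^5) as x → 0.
12*x + 16*x**3 + O(x**5)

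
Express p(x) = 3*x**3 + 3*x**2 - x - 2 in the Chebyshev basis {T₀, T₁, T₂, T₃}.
(-1/2)T₀ + (5/4)T₁ + (3/2)T₂ + (3/4)T₃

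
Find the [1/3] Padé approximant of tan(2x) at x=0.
2*x/(1 - 4*x**2/3)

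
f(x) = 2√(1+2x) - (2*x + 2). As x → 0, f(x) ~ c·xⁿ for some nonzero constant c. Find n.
2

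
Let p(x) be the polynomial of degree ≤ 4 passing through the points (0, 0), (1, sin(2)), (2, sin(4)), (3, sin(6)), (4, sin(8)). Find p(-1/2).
-105*sin(2)/32 + 189*sin(4)/64 + 35*sin(8)/128 - 45*sin(6)/32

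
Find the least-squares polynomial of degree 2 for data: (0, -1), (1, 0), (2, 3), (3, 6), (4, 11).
-37/35 + (5/7)x + (4/7)x²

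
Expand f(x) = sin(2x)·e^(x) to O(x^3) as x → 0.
2*x + 2*x**2 + O(x**3)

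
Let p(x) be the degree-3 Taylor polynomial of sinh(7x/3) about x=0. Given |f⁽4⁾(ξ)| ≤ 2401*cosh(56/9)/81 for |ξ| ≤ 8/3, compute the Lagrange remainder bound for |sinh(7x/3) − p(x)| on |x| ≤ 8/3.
1229312*cosh(56/9)/19683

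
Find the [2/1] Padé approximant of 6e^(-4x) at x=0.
(16*x**2 - 16*x + 6)/(4*x/3 + 1)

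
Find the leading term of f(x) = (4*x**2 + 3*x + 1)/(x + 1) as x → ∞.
4*x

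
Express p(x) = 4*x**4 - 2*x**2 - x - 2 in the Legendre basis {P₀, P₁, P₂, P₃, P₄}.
(-28/15)P₀ - P₁ + (20/21)P₂ + (32/35)P₄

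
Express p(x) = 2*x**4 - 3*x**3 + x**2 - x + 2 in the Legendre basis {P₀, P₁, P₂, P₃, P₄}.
(41/15)P₀ + (-14/5)P₁ + (38/21)P₂ + (-6/5)P₃ + (16/35)P₄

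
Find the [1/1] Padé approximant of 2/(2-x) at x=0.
1/(1 - x/2)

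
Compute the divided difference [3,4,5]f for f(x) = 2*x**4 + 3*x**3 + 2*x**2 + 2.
232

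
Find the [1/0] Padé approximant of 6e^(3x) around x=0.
18*x + 6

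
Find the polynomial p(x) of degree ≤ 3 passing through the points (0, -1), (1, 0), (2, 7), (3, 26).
x**3 - 1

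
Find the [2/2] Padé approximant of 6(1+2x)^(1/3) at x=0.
(56*x**2/9 + 14*x + 6)/(10*x**2/27 + 5*x/3 + 1)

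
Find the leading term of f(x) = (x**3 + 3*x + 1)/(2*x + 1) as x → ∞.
x**2/2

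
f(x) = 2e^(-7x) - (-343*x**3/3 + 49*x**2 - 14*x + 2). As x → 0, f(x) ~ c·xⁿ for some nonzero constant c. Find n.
4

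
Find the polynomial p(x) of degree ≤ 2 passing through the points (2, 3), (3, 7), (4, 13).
x**2 - x + 1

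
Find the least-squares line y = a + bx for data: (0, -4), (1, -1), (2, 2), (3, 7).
a = -22/5, b = 18/5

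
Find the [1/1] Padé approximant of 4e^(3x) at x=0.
(6*x + 4)/(1 - 3*x/2)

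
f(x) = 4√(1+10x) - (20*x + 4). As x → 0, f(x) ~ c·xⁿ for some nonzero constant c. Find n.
2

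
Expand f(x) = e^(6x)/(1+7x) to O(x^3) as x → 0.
1 - x + 25*x**2 + O(x**3)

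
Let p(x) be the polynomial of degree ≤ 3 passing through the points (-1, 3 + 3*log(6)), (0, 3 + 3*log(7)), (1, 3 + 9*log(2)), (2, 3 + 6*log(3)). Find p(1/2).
3 + log(112*2**(7/8)*3**(7/16)*7**(11/16)/3)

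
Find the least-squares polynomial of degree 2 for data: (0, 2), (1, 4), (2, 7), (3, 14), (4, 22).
73/35 + (3/7)x + (8/7)x²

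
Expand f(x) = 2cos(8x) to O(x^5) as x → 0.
2 - 64*x**2 + 1024*x**4/3 + O(x**5)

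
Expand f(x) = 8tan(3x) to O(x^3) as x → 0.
24*x + O(x**3)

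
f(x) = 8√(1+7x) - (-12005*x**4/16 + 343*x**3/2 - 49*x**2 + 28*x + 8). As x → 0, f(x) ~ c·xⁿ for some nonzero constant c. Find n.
5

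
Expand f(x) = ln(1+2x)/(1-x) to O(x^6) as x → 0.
2*x + 8*x**3/3 - 4*x**4/3 + 76*x**5/15 + O(x**6)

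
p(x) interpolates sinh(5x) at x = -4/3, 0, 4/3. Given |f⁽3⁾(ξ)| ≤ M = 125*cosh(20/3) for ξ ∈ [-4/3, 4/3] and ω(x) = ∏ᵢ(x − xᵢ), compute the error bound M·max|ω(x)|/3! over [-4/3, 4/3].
8000*sqrt(3)*cosh(20/3)/729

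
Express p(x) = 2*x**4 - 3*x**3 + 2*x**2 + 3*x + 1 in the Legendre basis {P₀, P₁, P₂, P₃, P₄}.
(31/15)P₀ + (6/5)P₁ + (52/21)P₂ + (-6/5)P₃ + (16/35)P₄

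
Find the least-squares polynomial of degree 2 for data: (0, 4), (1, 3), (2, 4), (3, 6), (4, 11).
142/35 + (-141/70)x + (13/14)x²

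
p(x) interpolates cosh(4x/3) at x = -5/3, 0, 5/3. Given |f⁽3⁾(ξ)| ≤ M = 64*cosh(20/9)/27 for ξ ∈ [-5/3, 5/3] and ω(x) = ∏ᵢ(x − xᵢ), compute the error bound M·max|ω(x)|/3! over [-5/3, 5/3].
8000*sqrt(3)*cosh(20/9)/19683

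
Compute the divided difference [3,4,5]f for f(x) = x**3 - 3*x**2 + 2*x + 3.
9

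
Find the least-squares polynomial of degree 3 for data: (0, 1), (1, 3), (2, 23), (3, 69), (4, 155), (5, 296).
46/63 + (-65/189)x + (49/36)x² + (227/108)x³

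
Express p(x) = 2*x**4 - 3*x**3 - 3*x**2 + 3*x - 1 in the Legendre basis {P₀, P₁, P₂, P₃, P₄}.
(-8/5)P₀ + (6/5)P₁ + (-6/7)P₂ + (-6/5)P₃ + (16/35)P₄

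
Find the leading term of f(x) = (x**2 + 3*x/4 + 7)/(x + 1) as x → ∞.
x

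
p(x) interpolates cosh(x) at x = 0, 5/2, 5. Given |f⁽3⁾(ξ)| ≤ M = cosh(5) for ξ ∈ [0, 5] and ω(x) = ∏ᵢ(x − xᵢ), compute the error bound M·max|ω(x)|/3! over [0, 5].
125*sqrt(3)*cosh(5)/216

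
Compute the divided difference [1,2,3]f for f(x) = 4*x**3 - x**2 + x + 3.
23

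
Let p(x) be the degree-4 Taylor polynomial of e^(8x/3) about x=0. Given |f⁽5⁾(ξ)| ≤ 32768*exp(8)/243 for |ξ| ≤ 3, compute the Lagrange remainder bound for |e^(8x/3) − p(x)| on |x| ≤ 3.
4096*exp(8)/15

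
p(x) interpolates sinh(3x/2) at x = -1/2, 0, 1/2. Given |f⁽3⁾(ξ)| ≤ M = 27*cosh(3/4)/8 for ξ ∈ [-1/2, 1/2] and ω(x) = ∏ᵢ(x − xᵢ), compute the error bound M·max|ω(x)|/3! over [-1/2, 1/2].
sqrt(3)*cosh(3/4)/64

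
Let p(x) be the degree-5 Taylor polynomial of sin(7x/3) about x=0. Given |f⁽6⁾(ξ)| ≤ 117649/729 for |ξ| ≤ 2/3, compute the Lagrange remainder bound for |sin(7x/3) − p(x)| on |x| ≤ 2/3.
470596/23914845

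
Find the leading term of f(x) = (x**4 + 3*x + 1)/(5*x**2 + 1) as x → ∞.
x**2/5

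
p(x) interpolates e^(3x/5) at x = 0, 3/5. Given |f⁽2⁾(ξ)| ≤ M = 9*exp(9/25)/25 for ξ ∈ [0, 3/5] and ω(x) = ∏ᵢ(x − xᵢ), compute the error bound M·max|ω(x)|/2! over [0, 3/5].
81*exp(9/25)/5000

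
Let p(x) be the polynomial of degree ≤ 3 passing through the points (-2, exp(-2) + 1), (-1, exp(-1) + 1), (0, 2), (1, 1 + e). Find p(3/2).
(-5 + 21*e + (-19 + 35*e)*exp(2))*exp(-2)/16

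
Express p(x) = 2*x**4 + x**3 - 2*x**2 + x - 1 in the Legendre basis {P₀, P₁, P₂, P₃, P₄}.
(-19/15)P₀ + (8/5)P₁ + (-4/21)P₂ + (2/5)P₃ + (16/35)P₄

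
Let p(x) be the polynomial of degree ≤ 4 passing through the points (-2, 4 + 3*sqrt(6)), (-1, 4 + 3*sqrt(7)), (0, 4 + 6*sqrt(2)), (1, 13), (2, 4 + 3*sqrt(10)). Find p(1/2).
-15*sqrt(7)/32 - 15*sqrt(10)/128 + 9*sqrt(6)/128 + 135*sqrt(2)/32 + 263/32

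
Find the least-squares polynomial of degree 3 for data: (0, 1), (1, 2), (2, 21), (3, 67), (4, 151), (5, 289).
16/21 + (-134/63)x + (25/12)x² + (71/36)x³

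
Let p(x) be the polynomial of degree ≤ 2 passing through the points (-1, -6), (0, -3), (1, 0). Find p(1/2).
-3/2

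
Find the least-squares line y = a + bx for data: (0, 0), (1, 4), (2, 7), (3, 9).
a = 1/2, b = 3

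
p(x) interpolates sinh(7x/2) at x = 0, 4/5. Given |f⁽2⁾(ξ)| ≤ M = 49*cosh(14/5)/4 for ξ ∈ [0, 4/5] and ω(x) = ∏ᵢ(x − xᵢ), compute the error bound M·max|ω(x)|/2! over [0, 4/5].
49*cosh(14/5)/50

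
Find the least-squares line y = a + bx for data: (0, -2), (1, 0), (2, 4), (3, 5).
a = -2, b = 5/2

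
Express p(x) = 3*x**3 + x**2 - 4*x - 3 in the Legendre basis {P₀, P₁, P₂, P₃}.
(-8/3)P₀ + (-11/5)P₁ + (2/3)P₂ + (6/5)P₃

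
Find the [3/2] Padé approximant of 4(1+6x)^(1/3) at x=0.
(224*x**3/15 + 336*x**2/5 + 168*x/5 + 4)/(8*x**2 + 32*x/5 + 1)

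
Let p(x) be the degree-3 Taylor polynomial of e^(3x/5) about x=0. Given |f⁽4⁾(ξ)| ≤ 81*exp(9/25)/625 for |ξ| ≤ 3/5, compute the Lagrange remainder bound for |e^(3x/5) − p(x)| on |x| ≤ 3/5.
2187*exp(9/25)/3125000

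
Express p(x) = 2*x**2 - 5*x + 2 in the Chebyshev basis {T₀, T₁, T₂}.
(3)T₀ + (-5)T₁ + T₂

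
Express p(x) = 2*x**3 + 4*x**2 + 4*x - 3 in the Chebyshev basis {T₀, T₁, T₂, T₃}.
-T₀ + (11/2)T₁ + (2)T₂ + (1/2)T₃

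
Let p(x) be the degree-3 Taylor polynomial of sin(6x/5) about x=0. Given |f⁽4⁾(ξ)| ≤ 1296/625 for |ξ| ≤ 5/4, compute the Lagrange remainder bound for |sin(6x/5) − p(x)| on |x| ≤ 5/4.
27/128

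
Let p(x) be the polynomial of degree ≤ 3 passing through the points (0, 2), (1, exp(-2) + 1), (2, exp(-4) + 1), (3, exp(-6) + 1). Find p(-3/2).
(-189*exp(4) - 35 + 135*exp(2) + 121*exp(6))*exp(-6)/16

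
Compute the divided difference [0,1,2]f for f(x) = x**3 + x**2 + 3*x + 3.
4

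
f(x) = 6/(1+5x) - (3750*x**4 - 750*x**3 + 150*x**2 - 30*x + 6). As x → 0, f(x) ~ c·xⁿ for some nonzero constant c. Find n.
5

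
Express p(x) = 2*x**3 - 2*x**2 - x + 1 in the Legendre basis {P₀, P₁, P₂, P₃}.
(1/3)P₀ + (1/5)P₁ + (-4/3)P₂ + (4/5)P₃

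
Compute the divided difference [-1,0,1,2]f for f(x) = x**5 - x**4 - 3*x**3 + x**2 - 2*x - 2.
0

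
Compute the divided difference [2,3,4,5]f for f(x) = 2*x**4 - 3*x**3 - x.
25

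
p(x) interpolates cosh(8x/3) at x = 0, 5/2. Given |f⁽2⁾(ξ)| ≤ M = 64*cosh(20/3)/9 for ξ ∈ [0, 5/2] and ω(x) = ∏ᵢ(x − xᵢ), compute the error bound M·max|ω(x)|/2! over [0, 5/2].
50*cosh(20/3)/9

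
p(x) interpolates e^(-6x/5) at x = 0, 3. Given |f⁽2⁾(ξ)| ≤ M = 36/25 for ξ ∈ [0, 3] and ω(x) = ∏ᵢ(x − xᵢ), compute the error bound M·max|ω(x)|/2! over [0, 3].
81/50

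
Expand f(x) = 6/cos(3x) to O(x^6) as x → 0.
6 + 27*x**2 + 405*x**4/4 + O(x**6)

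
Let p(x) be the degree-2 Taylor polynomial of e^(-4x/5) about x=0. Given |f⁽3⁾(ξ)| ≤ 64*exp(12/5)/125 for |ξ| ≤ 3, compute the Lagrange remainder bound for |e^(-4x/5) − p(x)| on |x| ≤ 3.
288*exp(12/5)/125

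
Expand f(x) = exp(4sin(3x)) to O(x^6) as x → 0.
1 + 12*x + 72*x**2 + 270*x**3 + 648*x**4 + 7857*x**5/10 + O(x**6)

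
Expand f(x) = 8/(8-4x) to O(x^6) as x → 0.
1 + x/2 + x**2/4 + x**3/8 + x**4/16 + x**5/32 + O(x**6)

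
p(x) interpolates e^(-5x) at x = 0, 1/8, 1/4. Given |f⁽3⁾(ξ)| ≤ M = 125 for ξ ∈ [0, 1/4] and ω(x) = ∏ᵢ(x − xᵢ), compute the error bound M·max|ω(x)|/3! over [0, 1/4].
125*sqrt(3)/13824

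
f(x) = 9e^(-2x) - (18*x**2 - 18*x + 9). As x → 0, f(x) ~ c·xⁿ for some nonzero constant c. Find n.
3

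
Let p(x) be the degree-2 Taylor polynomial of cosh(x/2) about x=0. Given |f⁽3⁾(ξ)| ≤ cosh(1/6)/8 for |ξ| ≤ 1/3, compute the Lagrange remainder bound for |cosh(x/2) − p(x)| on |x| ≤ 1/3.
cosh(1/6)/1296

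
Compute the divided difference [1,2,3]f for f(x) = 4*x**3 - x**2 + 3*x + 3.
23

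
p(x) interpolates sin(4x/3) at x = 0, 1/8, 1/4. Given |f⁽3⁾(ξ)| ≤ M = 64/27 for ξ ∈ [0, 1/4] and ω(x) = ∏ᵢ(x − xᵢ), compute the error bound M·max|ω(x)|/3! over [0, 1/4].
sqrt(3)/5832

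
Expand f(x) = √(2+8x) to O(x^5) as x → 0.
sqrt(2) + 2*sqrt(2)*x - 2*sqrt(2)*x**2 + 4*sqrt(2)*x**3 - 10*sqrt(2)*x**4 + O(x**5)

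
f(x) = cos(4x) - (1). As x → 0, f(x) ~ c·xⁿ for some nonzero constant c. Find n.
2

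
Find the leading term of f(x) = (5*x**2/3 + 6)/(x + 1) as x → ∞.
5*x/3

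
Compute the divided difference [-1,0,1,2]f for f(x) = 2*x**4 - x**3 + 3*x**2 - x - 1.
3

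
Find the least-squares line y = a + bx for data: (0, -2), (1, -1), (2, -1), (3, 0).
a = -19/10, b = 3/5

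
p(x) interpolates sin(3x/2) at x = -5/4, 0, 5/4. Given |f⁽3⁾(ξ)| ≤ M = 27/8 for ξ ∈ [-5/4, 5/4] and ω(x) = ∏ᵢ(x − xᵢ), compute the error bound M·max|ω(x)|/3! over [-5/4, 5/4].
125*sqrt(3)/512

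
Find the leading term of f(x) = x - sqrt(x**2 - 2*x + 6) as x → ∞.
1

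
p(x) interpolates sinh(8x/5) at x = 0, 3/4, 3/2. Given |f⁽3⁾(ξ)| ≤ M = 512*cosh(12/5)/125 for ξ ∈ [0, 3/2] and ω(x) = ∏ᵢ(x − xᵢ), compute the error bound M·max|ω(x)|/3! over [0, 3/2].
8*sqrt(3)*cosh(12/5)/125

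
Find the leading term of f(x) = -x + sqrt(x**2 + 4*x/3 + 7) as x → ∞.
2/3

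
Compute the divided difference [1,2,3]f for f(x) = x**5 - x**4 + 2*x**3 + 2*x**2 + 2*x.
79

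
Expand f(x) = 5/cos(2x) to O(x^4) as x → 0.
5 + 10*x**2 + O(x**4)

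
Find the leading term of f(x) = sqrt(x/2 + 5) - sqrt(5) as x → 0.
sqrt(5)*x/20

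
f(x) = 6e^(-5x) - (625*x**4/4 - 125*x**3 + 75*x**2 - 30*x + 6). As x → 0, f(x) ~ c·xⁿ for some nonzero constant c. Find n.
5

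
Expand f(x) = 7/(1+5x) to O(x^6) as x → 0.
7 - 35*x + 175*x**2 - 875*x**3 + 4375*x**4 - 21875*x**5 + O(x**6)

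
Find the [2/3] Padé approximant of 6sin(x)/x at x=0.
(6 - 7*x**2/10)/(x**2/20 + 1)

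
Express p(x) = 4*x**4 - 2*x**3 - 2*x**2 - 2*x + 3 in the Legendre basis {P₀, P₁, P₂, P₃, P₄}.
(47/15)P₀ + (-16/5)P₁ + (20/21)P₂ + (-4/5)P₃ + (32/35)P₄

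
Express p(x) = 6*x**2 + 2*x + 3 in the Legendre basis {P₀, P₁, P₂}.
(5)P₀ + (2)P₁ + (4)P₂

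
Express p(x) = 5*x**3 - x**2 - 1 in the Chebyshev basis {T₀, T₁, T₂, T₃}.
(-3/2)T₀ + (15/4)T₁ + (-1/2)T₂ + (5/4)T₃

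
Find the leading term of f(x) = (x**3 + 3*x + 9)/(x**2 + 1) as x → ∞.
x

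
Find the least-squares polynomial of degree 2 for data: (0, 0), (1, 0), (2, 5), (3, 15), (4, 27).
-9/35 + (-97/70)x + (29/14)x²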